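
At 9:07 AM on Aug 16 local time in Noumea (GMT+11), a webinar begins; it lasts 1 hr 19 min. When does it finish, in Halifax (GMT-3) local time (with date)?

Convert start to UTC: 9:07 AM − 11:00 = 10:07 PM UTC on Aug 15.
Add 1 hour 19 minutes duration → 11:26 PM UTC.
Halifax is UTC−3:00, so local end time = 11:26 PM − 3:00 = 8:26 PM on Aug 15.

8:26 PM on August 15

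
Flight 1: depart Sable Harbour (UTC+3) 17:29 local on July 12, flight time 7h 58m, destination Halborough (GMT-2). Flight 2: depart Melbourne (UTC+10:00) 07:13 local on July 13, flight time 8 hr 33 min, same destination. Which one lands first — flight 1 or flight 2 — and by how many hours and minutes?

the first, by 7 hours 19 minutes

Flight 1 in UTC: 17:29 − 3:00 = 14:29 on Jul 12.
+7 hours and 58 minutes → arrive 22:27 UTC on Jul 12.
Flight 2 in UTC: 07:13 − 10:00 = 21:13 on Jul 12.
+8 hours and 33 minutes → arrive 05:46 UTC on Jul 13.
Flight 1 lands earlier by 7 hours 19 minutes.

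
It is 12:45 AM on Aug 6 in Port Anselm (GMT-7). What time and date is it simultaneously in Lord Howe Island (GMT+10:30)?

In UTC: 12:45 AM + 7:00 = 7:45 AM on Aug 6.
Lord Howe Island is UTC+10:30: 7:45 AM + 10:30 = 6:15 PM on Aug 6.

6:15 PM on August 6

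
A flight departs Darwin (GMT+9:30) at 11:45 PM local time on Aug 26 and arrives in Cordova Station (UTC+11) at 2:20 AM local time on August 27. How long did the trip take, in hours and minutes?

Cordova Station is 1:30 ahead of Darwin.
Clock-face elapsed time (ignoring zones) is 2 hours 35 minutes.
Actual elapsed = 2 hours 35 minutes − 1:30 = 1 hour 5 minutes.

1 hour 5 minutes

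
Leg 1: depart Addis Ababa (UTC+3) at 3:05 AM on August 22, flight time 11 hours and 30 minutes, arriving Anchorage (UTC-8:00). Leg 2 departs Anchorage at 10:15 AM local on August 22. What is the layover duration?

6 hours 40 minutes

Convert departure to UTC: 3:05 AM − 3:00 = 12:05 AM UTC on Aug 22.
Add 11 hours 30 minutes flight time → 11:35 AM UTC.
Anchorage is UTC−8:00, so local arrival = 11:35 AM − 8:00 = 3:35 AM on Aug 22.
Layover = 10:15 AM − 3:35 AM = 6 hours 40 minutes.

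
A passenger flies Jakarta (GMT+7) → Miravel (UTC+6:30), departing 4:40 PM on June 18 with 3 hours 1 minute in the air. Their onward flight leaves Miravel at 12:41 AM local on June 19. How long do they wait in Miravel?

5 hours 30 minutes

Convert departure to UTC: 4:40 PM − 7:00 = 9:40 AM UTC on Jun 18.
Add 3 hours 1 minute flight time → 12:41 PM UTC.
Miravel is UTC+6:30, so local arrival = 12:41 PM + 6:30 = 7:11 PM on Jun 18.
Layover = 12:41 AM − 7:11 PM (+1 day) = 5 hours 30 minutes.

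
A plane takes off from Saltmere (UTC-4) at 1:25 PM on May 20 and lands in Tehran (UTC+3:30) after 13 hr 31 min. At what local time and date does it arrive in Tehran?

Convert departure to UTC: 1:25 PM + 4:00 = 5:25 PM UTC on May 20.
Add 13 hours 31 minutes travel time → 6:56 AM UTC (May 21).
Tehran is UTC+3:30, so local arrival = 6:56 AM + 3:30 = 10:26 AM on May 21.

10:26 AM on May 21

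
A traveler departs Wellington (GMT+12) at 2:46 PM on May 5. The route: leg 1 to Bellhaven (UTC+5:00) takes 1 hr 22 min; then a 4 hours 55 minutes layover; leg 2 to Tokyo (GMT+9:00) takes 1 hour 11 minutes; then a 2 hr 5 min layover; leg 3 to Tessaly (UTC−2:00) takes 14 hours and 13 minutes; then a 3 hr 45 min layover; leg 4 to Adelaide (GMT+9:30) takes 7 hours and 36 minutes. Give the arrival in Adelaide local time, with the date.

Convert departure to UTC: 2:46 PM − 12:00 = 2:46 AM UTC on May 5.
Add 1 hour and 22 minutes leg 1 → 4:08 AM UTC.
Add 4 hours and 55 minutes layover in Bellhaven → 9:03 AM UTC.
Add 1 hour 11 minutes leg 2 → 10:14 AM UTC.
Add 2 hours 5 minutes layover in Tokyo → 12:19 PM UTC.
Add 14 hours 13 minutes leg 3 → 2:32 AM UTC (May 6).
Add 3 hours and 45 minutes layover in Tessaly → 6:17 AM UTC.
Add 7 hours 36 minutes leg 4 → 1:53 PM UTC.
Adelaide is UTC+9:30, so local arrival = 1:53 PM + 9:30 = 11:23 PM on May 6.

11:23 PM on May 6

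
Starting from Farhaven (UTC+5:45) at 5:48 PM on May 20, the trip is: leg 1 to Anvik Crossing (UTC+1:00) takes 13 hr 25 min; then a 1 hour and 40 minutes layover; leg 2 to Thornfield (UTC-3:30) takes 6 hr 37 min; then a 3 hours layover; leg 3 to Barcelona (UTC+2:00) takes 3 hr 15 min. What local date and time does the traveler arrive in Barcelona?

6:00 PM on May 21

Convert departure to UTC: 5:48 PM − 5:45 = 12:03 PM UTC on May 20.
Add 13 hours and 25 minutes leg 1 → 1:28 AM UTC (May 21).
Add 1 hour and 40 minutes layover in Anvik Crossing → 3:08 AM UTC.
Add 6 hours 37 minutes leg 2 → 9:45 AM UTC.
Add 3 hours layover in Thornfield → 12:45 PM UTC.
Add 3 hours 15 minutes leg 3 → 4:00 PM UTC.
Barcelona is UTC+2:00, so local arrival = 4:00 PM + 2:00 = 6:00 PM on May 21.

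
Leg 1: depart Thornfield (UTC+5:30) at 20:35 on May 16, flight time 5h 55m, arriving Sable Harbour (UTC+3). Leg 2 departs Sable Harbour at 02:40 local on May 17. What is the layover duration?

2 hours 40 minutes

Convert departure to UTC: 20:35 − 5:30 = 15:05 UTC on May 16.
Add 5 hours and 55 minutes flight time → 21:00 UTC.
Sable Harbour is UTC+3:00, so local arrival = 21:00 + 3:00 = 00:00 on May 17.
Layover = 02:40 − 00:00 = 2 hours 40 minutes.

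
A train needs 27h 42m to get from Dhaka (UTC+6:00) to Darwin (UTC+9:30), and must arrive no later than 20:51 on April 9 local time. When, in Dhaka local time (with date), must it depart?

Target arrival in UTC: 20:51 − 9:30 = 11:21 on Apr 9.
Subtract 27 hours 42 minutes → departure 07:39 UTC on Apr 8.
Dhaka is UTC+6:00: 07:39 + 6:00 = 13:39 on Apr 8.

13:39 on April 8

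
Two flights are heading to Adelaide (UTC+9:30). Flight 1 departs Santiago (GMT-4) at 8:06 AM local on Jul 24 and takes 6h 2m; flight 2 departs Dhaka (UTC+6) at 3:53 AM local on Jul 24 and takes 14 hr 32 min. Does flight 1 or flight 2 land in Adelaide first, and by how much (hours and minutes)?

Flight 1 in UTC: 8:06 AM + 4:00 = 12:06 PM on Jul 24.
+6 hours 2 minutes → arrive 6:08 PM UTC on Jul 24.
Flight 2 in UTC: 3:53 AM − 6:00 = 9:53 PM on Jul 23.
+14 hours and 32 minutes → arrive 12:25 PM UTC on Jul 24.
Flight 2 lands earlier by 5 hours 43 minutes.

the second, by 5 hours 43 minutes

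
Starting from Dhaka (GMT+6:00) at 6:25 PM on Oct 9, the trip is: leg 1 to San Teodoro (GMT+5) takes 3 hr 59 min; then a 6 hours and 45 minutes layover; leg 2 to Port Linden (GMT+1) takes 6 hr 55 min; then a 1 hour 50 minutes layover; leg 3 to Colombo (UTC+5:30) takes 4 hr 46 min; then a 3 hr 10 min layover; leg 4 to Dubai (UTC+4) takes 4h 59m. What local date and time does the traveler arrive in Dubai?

Convert departure to UTC: 6:25 PM − 6:00 = 12:25 PM UTC on Oct 9.
Add 3 hours and 59 minutes leg 1 → 4:24 PM UTC.
Add 6 hours 45 minutes layover in San Teodoro → 11:09 PM UTC.
Add 6 hours 55 minutes leg 2 → 6:04 AM UTC (Oct 10).
Add 1 hour 50 minutes layover in Port Linden → 7:54 AM UTC.
Add 4 hours 46 minutes leg 3 → 12:40 PM UTC.
Add 3 hours and 10 minutes layover in Colombo → 3:50 PM UTC.
Add 4 hours 59 minutes leg 4 → 8:49 PM UTC.
Dubai is UTC+4:00, so local arrival = 8:49 PM + 4:00 = 12:49 AM on Oct 11.

12:49 AM on October 11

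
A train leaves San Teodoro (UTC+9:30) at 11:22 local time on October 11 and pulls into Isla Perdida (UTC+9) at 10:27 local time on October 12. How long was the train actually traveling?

23 hours 35 minutes

Departure in UTC: 11:22 − 9:30 = 01:52 on Oct 11.
Arrival in UTC: 10:27 − 9:00 = 01:27 on Oct 12.
Elapsed = 01:27 − 01:52 (+1 day) = 23 hours 35 minutes.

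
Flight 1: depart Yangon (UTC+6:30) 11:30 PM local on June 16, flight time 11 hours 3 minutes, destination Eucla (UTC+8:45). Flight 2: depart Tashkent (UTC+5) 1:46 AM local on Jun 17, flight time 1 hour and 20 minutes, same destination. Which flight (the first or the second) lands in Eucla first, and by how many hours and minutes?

the second, by 5 hours 57 minutes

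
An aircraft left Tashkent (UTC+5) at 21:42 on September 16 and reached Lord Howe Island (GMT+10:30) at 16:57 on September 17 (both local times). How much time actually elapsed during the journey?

Departure in UTC: 21:42 − 5:00 = 16:42 on Sep 16.
Arrival in UTC: 16:57 − 10:30 = 06:27 on Sep 17.
Elapsed = 06:27 − 16:42 (+1 day) = 13 hours 45 minutes.

13 hours 45 minutes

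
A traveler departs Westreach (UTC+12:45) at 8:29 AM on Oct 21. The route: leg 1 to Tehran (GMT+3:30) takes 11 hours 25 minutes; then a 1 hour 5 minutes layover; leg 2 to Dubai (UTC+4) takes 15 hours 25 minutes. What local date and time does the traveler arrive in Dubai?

3:39 AM on October 22

Convert departure to UTC: 8:29 AM − 12:45 = 7:44 PM UTC on Oct 20.
Add 11 hours 25 minutes leg 1 → 7:09 AM UTC (Oct 21).
Add 1 hour 5 minutes layover in Tehran → 8:14 AM UTC.
Add 15 hours 25 minutes leg 2 → 11:39 PM UTC.
Dubai is UTC+4:00, so local arrival = 11:39 PM + 4:00 = 3:39 AM on Oct 22.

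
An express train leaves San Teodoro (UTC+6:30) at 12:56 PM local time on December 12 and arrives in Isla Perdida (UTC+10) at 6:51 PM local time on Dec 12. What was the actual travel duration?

Departure in UTC: 12:56 PM − 6:30 = 6:26 AM on Dec 12.
Arrival in UTC: 6:51 PM − 10:00 = 8:51 AM on Dec 12.
Elapsed = 8:51 AM − 6:26 AM = 2 hours 25 minutes.

2 hours 25 minutes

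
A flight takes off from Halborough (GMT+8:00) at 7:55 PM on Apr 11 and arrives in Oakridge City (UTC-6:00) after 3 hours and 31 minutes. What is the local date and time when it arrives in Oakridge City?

Convert departure to UTC: 7:55 PM − 8:00 = 11:55 AM UTC on Apr 11.
Add 3 hours 31 minutes travel time → 3:26 PM UTC.
Oakridge City is UTC−6:00, so local arrival = 3:26 PM − 6:00 = 9:26 AM on Apr 11.

9:26 AM on Apr 11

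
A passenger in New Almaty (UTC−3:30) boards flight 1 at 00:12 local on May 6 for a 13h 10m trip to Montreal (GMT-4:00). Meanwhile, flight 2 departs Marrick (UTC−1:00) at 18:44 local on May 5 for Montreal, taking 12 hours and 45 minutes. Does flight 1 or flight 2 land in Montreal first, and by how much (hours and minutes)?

Flight 1 in UTC: 00:12 + 3:30 = 03:42 on May 6.
+13 hours 10 minutes → arrive 16:52 UTC on May 6.
Flight 2 in UTC: 18:44 + 1:00 = 19:44 on May 5.
+12 hours 45 minutes → arrive 08:29 UTC on May 6.
Flight 2 lands earlier by 8 hours 23 minutes.

the second, by 8 hours 23 minutes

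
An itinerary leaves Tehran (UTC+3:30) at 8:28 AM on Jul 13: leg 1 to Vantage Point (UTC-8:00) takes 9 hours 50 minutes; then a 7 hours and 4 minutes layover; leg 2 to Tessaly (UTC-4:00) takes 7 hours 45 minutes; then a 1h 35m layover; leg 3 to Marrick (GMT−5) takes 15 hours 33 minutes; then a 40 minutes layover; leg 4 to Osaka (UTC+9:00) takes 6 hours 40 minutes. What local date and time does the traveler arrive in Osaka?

Convert departure to UTC: 8:28 AM − 3:30 = 4:58 AM UTC on Jul 13.
Add 9 hours 50 minutes leg 1 → 2:48 PM UTC.
Add 7 hours 4 minutes layover in Vantage Point → 9:52 PM UTC.
Add 7 hours 45 minutes leg 2 → 5:37 AM UTC (Jul 14).
Add 1 hour 35 minutes layover in Tessaly → 7:12 AM UTC.
Add 15 hours 33 minutes leg 3 → 10:45 PM UTC.
Add 40 minutes layover in Marrick → 11:25 PM UTC.
Add 6 hours and 40 minutes leg 4 → 6:05 AM UTC (Jul 15).
Osaka is UTC+9:00, so local arrival = 6:05 AM + 9:00 = 3:05 PM on Jul 15.

3:05 PM on July 15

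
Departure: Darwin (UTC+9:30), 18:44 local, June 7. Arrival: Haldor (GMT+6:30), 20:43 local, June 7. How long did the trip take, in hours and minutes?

Departure in UTC: 18:44 − 9:30 = 09:14 on Jun 7.
Arrival in UTC: 20:43 − 6:30 = 14:13 on Jun 7.
Elapsed = 14:13 − 09:14 = 4 hours 59 minutes.

4 hours 59 minutes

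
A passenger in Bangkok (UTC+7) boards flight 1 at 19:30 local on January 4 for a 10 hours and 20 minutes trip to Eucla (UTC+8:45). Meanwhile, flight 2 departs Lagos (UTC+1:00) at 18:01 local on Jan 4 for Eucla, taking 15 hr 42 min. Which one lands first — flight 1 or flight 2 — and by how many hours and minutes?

the first, by 9 hours 53 minutes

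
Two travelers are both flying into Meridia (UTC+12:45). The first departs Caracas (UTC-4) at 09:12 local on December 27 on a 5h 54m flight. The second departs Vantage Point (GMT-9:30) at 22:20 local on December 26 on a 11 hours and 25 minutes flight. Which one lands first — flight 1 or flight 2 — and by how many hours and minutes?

Flight 1 in UTC: 09:12 + 4:00 = 13:12 on Dec 27.
+5 hours and 54 minutes → arrive 19:06 UTC on Dec 27.
Flight 2 in UTC: 22:20 + 9:30 = 07:50 on Dec 27.
+11 hours 25 minutes → arrive 19:15 UTC on Dec 27.
Flight 1 lands earlier by 9 minutes.

the first, by 9 minutes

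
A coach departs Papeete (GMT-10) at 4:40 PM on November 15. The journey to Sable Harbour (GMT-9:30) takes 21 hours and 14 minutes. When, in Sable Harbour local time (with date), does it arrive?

Convert departure to UTC: 4:40 PM + 10:00 = 2:40 AM UTC on Nov 16.
Add 21 hours 14 minutes travel time → 11:54 PM UTC.
Sable Harbour is UTC−9:30, so local arrival = 11:54 PM − 9:30 = 2:24 PM on Nov 16.

2:24 PM on Nov 16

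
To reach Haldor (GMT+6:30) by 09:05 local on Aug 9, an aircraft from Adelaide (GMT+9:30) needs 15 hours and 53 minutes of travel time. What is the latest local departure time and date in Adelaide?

Target arrival in UTC: 09:05 − 6:30 = 02:35 on Aug 9.
Subtract 15 hours and 53 minutes → departure 10:42 UTC on Aug 8.
Adelaide is UTC+9:30: 10:42 + 9:30 = 20:12 on Aug 8.

20:12 on Aug 8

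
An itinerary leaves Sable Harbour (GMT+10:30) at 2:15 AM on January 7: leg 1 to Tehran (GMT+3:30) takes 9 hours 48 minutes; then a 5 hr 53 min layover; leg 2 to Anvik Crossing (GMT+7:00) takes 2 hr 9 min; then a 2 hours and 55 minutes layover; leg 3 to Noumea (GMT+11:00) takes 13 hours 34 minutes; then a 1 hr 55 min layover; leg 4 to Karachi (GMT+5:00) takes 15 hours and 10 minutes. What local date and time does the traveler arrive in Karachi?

12:09 AM on Jan 9

Convert departure to UTC: 2:15 AM − 10:30 = 3:45 PM UTC on Jan 6.
Add 9 hours and 48 minutes leg 1 → 1:33 AM UTC (Jan 7).
Add 5 hours 53 minutes layover in Tehran → 7:26 AM UTC.
Add 2 hours and 9 minutes leg 2 → 9:35 AM UTC.
Add 2 hours 55 minutes layover in Anvik Crossing → 12:30 PM UTC.
Add 13 hours 34 minutes leg 3 → 2:04 AM UTC (Jan 8).
Add 1 hour and 55 minutes layover in Noumea → 3:59 AM UTC.
Add 15 hours and 10 minutes leg 4 → 7:09 PM UTC.
Karachi is UTC+5:00, so local arrival = 7:09 PM + 5:00 = 12:09 AM on Jan 9.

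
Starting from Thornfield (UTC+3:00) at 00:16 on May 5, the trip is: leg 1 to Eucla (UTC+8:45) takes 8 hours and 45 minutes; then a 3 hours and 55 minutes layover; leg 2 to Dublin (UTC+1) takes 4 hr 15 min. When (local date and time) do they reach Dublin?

15:11 on May 5

Convert departure to UTC: 00:16 − 3:00 = 21:16 UTC on May 4.
Add 8 hours 45 minutes leg 1 → 06:01 UTC (May 5).
Add 3 hours 55 minutes layover in Eucla → 09:56 UTC.
Add 4 hours and 15 minutes leg 2 → 14:11 UTC.
Dublin is UTC+1:00, so local arrival = 14:11 + 1:00 = 15:11 on May 5.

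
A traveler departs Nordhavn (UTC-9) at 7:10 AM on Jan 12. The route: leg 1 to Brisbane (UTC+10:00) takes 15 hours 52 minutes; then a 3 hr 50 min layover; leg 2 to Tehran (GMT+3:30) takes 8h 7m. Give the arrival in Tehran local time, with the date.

11:29 PM on January 13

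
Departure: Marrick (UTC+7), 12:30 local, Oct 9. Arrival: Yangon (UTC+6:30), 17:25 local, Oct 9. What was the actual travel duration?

Departure in UTC: 12:30 − 7:00 = 05:30 on Oct 9.
Arrival in UTC: 17:25 − 6:30 = 10:55 on Oct 9.
Elapsed = 10:55 − 05:30 = 5 hours 25 minutes.

5 hours 25 minutes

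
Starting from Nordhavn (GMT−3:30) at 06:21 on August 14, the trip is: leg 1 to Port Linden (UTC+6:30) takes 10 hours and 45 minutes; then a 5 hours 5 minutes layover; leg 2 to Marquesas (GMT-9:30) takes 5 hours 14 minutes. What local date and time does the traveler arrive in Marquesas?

21:25 on August 14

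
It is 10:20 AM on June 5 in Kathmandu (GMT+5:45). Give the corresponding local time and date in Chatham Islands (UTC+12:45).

In UTC: 10:20 AM − 5:45 = 4:35 AM on Jun 5.
Chatham Islands is UTC+12:45: 4:35 AM + 12:45 = 5:20 PM on Jun 5.

5:20 PM on June 5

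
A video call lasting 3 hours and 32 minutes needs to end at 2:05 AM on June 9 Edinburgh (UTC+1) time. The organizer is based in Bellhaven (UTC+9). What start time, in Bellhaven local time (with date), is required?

6:33 AM on June 9

Target end time in UTC: 2:05 AM − 1:00 = 1:05 AM on Jun 9.
Subtract 3 hours and 32 minutes → start 9:33 PM UTC on Jun 8.
Bellhaven is UTC+9:00: 9:33 PM + 9:00 = 6:33 AM on Jun 9.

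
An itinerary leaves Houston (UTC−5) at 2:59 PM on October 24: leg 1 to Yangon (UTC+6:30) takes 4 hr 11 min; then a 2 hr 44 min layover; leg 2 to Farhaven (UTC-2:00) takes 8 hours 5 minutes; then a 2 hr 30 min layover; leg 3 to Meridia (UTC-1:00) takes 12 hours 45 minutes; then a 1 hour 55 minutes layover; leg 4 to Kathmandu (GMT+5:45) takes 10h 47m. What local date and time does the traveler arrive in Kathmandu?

Convert departure to UTC: 2:59 PM + 5:00 = 7:59 PM UTC on Oct 24.
Add 4 hours 11 minutes leg 1 → 12:10 AM UTC (Oct 25).
Add 2 hours and 44 minutes layover in Yangon → 2:54 AM UTC.
Add 8 hours and 5 minutes leg 2 → 10:59 AM UTC.
Add 2 hours and 30 minutes layover in Farhaven → 1:29 PM UTC.
Add 12 hours and 45 minutes leg 3 → 2:14 AM UTC (Oct 26).
Add 1 hour 55 minutes layover in Meridia → 4:09 AM UTC.
Add 10 hours 47 minutes leg 4 → 2:56 PM UTC.
Kathmandu is UTC+5:45, so local arrival = 2:56 PM + 5:45 = 8:41 PM on Oct 26.

8:41 PM on October 26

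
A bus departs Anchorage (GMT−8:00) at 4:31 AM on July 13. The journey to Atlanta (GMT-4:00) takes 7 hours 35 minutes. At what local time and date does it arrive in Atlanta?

Convert departure to UTC: 4:31 AM + 8:00 = 12:31 PM UTC on Jul 13.
Add 7 hours and 35 minutes travel time → 8:06 PM UTC.
Atlanta is UTC−4:00, so local arrival = 8:06 PM − 4:00 = 4:06 PM on Jul 13.

4:06 PM on July 13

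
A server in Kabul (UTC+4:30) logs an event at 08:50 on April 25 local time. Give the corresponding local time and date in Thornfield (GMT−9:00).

In UTC: 08:50 − 4:30 = 04:20 on Apr 25.
Thornfield is UTC−9:00: 04:20 − 9:00 = 19:20 on Apr 24.

19:20 on April 24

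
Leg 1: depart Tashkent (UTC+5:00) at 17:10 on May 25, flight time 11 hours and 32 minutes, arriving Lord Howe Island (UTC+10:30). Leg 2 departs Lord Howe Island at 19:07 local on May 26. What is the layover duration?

8 hours 55 minutes

Convert departure to UTC: 17:10 − 5:00 = 12:10 UTC on May 25.
Add 11 hours and 32 minutes flight time → 23:42 UTC.
Lord Howe Island is UTC+10:30, so local arrival = 23:42 + 10:30 = 10:12 on May 26.
Layover = 19:07 − 10:12 = 8 hours 55 minutes.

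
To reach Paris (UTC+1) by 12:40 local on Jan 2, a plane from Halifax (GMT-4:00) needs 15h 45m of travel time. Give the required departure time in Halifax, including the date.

Target arrival in UTC: 12:40 − 1:00 = 11:40 on Jan 2.
Subtract 15 hours 45 minutes → departure 19:55 UTC on Jan 1.
Halifax is UTC−4:00: 19:55 − 4:00 = 15:55 on Jan 1.

15:55 on January 1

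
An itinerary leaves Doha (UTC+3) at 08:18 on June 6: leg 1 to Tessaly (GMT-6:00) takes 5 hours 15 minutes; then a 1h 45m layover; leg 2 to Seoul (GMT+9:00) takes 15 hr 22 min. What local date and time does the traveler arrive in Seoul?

Convert departure to UTC: 08:18 − 3:00 = 05:18 UTC on Jun 6.
Add 5 hours and 15 minutes leg 1 → 10:33 UTC.
Add 1 hour and 45 minutes layover in Tessaly → 12:18 UTC.
Add 15 hours and 22 minutes leg 2 → 03:40 UTC (Jun 7).
Seoul is UTC+9:00, so local arrival = 03:40 + 9:00 = 12:40 on Jun 7.

12:40 on June 7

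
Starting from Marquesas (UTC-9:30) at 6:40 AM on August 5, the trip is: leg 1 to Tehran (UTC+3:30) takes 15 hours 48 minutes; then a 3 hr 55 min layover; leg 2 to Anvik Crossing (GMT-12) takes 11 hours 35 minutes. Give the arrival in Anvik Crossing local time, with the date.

11:28 AM on August 6

Convert departure to UTC: 6:40 AM + 9:30 = 4:10 PM UTC on Aug 5.
Add 15 hours and 48 minutes leg 1 → 7:58 AM UTC (Aug 6).
Add 3 hours 55 minutes layover in Tehran → 11:53 AM UTC.
Add 11 hours and 35 minutes leg 2 → 11:28 PM UTC.
Anvik Crossing is UTC−12:00, so local arrival = 11:28 PM − 12:00 = 11:28 AM on Aug 6.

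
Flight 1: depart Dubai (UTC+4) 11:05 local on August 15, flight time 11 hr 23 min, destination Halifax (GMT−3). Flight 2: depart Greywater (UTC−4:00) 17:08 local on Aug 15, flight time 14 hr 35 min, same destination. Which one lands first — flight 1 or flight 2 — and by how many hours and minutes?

the first, by 17 hours 15 minutes

Flight 1 in UTC: 11:05 − 4:00 = 07:05 on Aug 15.
+11 hours 23 minutes → arrive 18:28 UTC on Aug 15.
Flight 2 in UTC: 17:08 + 4:00 = 21:08 on Aug 15.
+14 hours 35 minutes → arrive 11:43 UTC on Aug 16.
Flight 1 lands earlier by 17 hours 15 minutes.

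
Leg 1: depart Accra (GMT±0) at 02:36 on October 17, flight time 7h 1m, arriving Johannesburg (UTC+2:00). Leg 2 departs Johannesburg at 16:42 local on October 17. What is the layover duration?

5 hours 5 minutes

Accra is at UTC+0, so departure is already 02:36 UTC on Oct 17.
Add 7 hours and 1 minute flight time → 09:37 UTC.
Johannesburg is UTC+2:00, so local arrival = 09:37 + 2:00 = 11:37 on Oct 17.
Layover = 16:42 − 11:37 = 5 hours 5 minutes.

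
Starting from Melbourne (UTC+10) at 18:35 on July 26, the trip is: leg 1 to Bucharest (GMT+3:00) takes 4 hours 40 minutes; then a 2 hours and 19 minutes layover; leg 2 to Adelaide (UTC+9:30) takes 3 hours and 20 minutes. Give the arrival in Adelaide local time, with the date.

04:24 on July 27

Convert departure to UTC: 18:35 − 10:00 = 08:35 UTC on Jul 26.
Add 4 hours 40 minutes leg 1 → 13:15 UTC.
Add 2 hours 19 minutes layover in Bucharest → 15:34 UTC.
Add 3 hours and 20 minutes leg 2 → 18:54 UTC.
Adelaide is UTC+9:30, so local arrival = 18:54 + 9:30 = 04:24 on Jul 27.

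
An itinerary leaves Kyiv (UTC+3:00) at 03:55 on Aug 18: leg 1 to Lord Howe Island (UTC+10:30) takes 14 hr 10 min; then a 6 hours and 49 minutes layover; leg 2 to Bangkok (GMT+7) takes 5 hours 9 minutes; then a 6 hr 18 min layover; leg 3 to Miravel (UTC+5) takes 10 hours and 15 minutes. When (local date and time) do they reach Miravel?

Convert departure to UTC: 03:55 − 3:00 = 00:55 UTC on Aug 18.
Add 14 hours 10 minutes leg 1 → 15:05 UTC.
Add 6 hours 49 minutes layover in Lord Howe Island → 21:54 UTC.
Add 5 hours 9 minutes leg 2 → 03:03 UTC (Aug 19).
Add 6 hours 18 minutes layover in Bangkok → 09:21 UTC.
Add 10 hours 15 minutes leg 3 → 19:36 UTC.
Miravel is UTC+5:00, so local arrival = 19:36 + 5:00 = 00:36 on Aug 20.

00:36 on Aug 20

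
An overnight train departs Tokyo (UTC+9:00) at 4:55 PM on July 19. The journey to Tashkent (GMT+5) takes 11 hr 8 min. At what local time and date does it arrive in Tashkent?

12:03 AM on Jul 20

Tashkent is 4:00 behind Tokyo.
After 11 hours and 8 minutes it is 4:03 AM (Jul 20) in Tokyo.
Shift by the zone difference: 4:03 AM − 4:00 = 12:03 AM on Jul 20 in Tashkent.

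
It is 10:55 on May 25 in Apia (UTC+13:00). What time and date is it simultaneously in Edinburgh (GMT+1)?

22:55 on May 24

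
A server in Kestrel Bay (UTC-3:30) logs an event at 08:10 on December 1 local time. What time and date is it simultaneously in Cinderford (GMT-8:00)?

In UTC: 08:10 + 3:30 = 11:40 on Dec 1.
Cinderford is UTC−8:00: 11:40 − 8:00 = 03:40 on Dec 1.

03:40 on Dec 1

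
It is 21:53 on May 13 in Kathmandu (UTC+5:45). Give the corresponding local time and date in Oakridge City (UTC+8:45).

00:53 on May 14

In UTC: 21:53 − 5:45 = 16:08 on May 13.
Oakridge City is UTC+8:45: 16:08 + 8:45 = 00:53 on May 14.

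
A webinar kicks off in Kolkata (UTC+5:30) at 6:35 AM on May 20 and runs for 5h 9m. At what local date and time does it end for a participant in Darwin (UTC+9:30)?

Darwin is 4:00 ahead of Kolkata.
After 5 hours 9 minutes it is 11:44 AM in Kolkata.
Shift by the zone difference: 11:44 AM + 4:00 = 3:44 PM on May 20 in Darwin.

3:44 PM on May 20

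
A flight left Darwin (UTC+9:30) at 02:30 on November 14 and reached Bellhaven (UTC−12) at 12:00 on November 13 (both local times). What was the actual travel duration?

7 hours

Departure in UTC: 02:30 − 9:30 = 17:00 on Nov 13.
Arrival in UTC: 12:00 + 12:00 = 00:00 on Nov 14.
Elapsed = 00:00 − 17:00 (+1 day) = 7 hours.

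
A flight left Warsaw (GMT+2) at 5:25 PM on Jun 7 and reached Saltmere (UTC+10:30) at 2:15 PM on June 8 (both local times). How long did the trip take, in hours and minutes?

Saltmere is 8:30 ahead of Warsaw.
Clock-face elapsed time (ignoring zones) is 20 hours 50 minutes.
Actual elapsed = 20 hours 50 minutes − 8:30 = 12 hours 20 minutes.

12 hours 20 minutes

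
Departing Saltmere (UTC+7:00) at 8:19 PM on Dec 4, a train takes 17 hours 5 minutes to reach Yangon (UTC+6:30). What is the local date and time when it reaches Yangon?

12:54 PM on December 5

Convert departure to UTC: 8:19 PM − 7:00 = 1:19 PM UTC on Dec 4.
Add 17 hours and 5 minutes travel time → 6:24 AM UTC (Dec 5).
Yangon is UTC+6:30, so local arrival = 6:24 AM + 6:30 = 12:54 PM on Dec 5.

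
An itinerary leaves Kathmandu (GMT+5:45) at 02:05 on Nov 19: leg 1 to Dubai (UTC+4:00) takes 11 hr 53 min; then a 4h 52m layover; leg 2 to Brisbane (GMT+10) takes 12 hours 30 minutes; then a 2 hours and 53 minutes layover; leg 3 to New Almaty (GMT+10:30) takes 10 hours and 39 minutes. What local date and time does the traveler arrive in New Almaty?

Convert departure to UTC: 02:05 − 5:45 = 20:20 UTC on Nov 18.
Add 11 hours and 53 minutes leg 1 → 08:13 UTC (Nov 19).
Add 4 hours 52 minutes layover in Dubai → 13:05 UTC.
Add 12 hours and 30 minutes leg 2 → 01:35 UTC (Nov 20).
Add 2 hours 53 minutes layover in Brisbane → 04:28 UTC.
Add 10 hours 39 minutes leg 3 → 15:07 UTC.
New Almaty is UTC+10:30, so local arrival = 15:07 + 10:30 = 01:37 on Nov 21.

01:37 on November 21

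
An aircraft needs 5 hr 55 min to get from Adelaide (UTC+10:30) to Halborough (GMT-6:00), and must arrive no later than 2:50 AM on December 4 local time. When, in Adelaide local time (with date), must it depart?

Target arrival in UTC: 2:50 AM + 6:00 = 8:50 AM on Dec 4.
Subtract 5 hours 55 minutes → departure 2:55 AM UTC on Dec 4.
Adelaide is UTC+10:30: 2:55 AM + 10:30 = 1:25 PM on Dec 4.

1:25 PM on December 4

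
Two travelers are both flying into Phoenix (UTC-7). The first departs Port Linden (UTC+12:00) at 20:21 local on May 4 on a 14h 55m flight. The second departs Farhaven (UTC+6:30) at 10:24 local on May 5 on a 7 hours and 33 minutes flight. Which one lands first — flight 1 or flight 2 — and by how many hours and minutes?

Flight 1 in UTC: 20:21 − 12:00 = 08:21 on May 4.
+14 hours 55 minutes → arrive 23:16 UTC on May 4.
Flight 2 in UTC: 10:24 − 6:30 = 03:54 on May 5.
+7 hours 33 minutes → arrive 11:27 UTC on May 5.
Flight 1 lands earlier by 12 hours 11 minutes.

the first, by 12 hours 11 minutes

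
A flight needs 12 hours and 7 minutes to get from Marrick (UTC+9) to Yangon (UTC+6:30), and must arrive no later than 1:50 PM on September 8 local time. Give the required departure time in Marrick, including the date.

Target arrival in UTC: 1:50 PM − 6:30 = 7:20 AM on Sep 8.
Subtract 12 hours and 7 minutes → departure 7:13 PM UTC on Sep 7.
Marrick is UTC+9:00: 7:13 PM + 9:00 = 4:13 AM on Sep 8.

4:13 AM on Sep 8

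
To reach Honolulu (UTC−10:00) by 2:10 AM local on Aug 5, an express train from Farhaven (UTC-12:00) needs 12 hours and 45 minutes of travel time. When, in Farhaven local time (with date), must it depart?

11:25 AM on August 4

Target arrival in UTC: 2:10 AM + 10:00 = 12:10 PM on Aug 5.
Subtract 12 hours 45 minutes → departure 11:25 PM UTC on Aug 4.
Farhaven is UTC−12:00: 11:25 PM − 12:00 = 11:25 AM on Aug 4.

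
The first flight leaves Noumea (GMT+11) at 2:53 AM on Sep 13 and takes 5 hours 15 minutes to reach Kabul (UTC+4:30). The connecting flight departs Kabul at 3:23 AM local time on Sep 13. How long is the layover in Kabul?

1 hour 45 minutes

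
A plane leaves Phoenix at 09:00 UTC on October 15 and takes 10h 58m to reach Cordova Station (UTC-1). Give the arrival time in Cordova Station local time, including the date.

18:58 on October 15

Departure is given in UTC: 09:00 on Oct 15.
Add 10 hours and 58 minutes → 19:58 UTC.
Cordova Station is UTC−1:00: 19:58 − 1:00 = 18:58 on Oct 15.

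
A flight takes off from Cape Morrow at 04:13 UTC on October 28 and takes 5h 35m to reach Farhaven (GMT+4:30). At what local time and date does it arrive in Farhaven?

14:18 on Oct 28

Departure is given in UTC: 04:13 on Oct 28.
Add 5 hours and 35 minutes → 09:48 UTC.
Farhaven is UTC+4:30: 09:48 + 4:30 = 14:18 on Oct 28.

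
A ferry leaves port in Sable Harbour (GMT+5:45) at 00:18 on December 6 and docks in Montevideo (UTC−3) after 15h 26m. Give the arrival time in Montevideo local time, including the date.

06:59 on December 6

Montevideo is 8:45 behind Sable Harbour.
After 15 hours and 26 minutes it is 15:44 in Sable Harbour.
Shift by the zone difference: 15:44 − 8:45 = 06:59 on Dec 6 in Montevideo.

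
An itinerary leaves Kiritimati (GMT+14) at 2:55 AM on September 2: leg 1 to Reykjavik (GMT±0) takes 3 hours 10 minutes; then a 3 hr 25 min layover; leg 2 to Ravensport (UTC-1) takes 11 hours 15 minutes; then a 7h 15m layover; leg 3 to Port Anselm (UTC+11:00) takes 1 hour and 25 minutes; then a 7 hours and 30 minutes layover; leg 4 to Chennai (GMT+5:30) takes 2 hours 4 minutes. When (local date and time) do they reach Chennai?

6:29 AM on Sep 3

Convert departure to UTC: 2:55 AM − 14:00 = 12:55 PM UTC on Sep 1.
Add 3 hours and 10 minutes leg 1 → 4:05 PM UTC.
Add 3 hours 25 minutes layover in Reykjavik → 7:30 PM UTC.
Add 11 hours and 15 minutes leg 2 → 6:45 AM UTC (Sep 2).
Add 7 hours and 15 minutes layover in Ravensport → 2:00 PM UTC.
Add 1 hour 25 minutes leg 3 → 3:25 PM UTC.
Add 7 hours and 30 minutes layover in Port Anselm → 10:55 PM UTC.
Add 2 hours and 4 minutes leg 4 → 12:59 AM UTC (Sep 3).
Chennai is UTC+5:30, so local arrival = 12:59 AM + 5:30 = 6:29 AM on Sep 3.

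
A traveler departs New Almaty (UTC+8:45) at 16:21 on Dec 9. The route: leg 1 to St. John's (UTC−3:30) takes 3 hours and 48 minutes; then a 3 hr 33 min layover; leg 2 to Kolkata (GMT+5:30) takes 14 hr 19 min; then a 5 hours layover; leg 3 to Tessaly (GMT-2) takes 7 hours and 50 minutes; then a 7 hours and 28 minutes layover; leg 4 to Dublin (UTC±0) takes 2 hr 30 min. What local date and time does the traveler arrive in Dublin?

Convert departure to UTC: 16:21 − 8:45 = 07:36 UTC on Dec 9.
Add 3 hours 48 minutes leg 1 → 11:24 UTC.
Add 3 hours and 33 minutes layover in St. John's → 14:57 UTC.
Add 14 hours 19 minutes leg 2 → 05:16 UTC (Dec 10).
Add 5 hours layover in Kolkata → 10:16 UTC.
Add 7 hours and 50 minutes leg 3 → 18:06 UTC.
Add 7 hours and 28 minutes layover in Tessaly → 01:34 UTC (Dec 11).
Add 2 hours and 30 minutes leg 4 → 04:04 UTC.
Dublin is UTC+0, so local arrival is the same: 04:04 on Dec 11.

04:04 on Dec 11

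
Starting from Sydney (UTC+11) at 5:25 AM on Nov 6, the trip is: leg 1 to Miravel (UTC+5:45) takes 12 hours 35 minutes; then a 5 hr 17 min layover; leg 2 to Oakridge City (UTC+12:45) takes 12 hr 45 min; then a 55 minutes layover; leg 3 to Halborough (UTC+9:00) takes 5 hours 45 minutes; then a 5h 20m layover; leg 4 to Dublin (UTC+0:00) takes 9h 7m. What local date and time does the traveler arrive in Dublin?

10:09 PM on Nov 7

Convert departure to UTC: 5:25 AM − 11:00 = 6:25 PM UTC on Nov 5.
Add 12 hours and 35 minutes leg 1 → 7:00 AM UTC (Nov 6).
Add 5 hours and 17 minutes layover in Miravel → 12:17 PM UTC.
Add 12 hours 45 minutes leg 2 → 1:02 AM UTC (Nov 7).
Add 55 minutes layover in Oakridge City → 1:57 AM UTC.
Add 5 hours and 45 minutes leg 3 → 7:42 AM UTC.
Add 5 hours and 20 minutes layover in Halborough → 1:02 PM UTC.
Add 9 hours and 7 minutes leg 4 → 10:09 PM UTC.
Dublin is UTC+0, so local arrival is the same: 10:09 PM on Nov 7.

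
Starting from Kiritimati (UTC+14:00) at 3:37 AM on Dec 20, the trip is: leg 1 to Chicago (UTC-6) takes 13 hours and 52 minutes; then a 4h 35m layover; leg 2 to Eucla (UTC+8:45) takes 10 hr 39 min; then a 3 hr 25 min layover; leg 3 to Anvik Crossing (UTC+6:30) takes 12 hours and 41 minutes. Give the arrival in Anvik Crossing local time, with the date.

Convert departure to UTC: 3:37 AM − 14:00 = 1:37 PM UTC on Dec 19.
Add 13 hours 52 minutes leg 1 → 3:29 AM UTC (Dec 20).
Add 4 hours and 35 minutes layover in Chicago → 8:04 AM UTC.
Add 10 hours and 39 minutes leg 2 → 6:43 PM UTC.
Add 3 hours and 25 minutes layover in Eucla → 10:08 PM UTC.
Add 12 hours and 41 minutes leg 3 → 10:49 AM UTC (Dec 21).
Anvik Crossing is UTC+6:30, so local arrival = 10:49 AM + 6:30 = 5:19 PM on Dec 21.

5:19 PM on December 21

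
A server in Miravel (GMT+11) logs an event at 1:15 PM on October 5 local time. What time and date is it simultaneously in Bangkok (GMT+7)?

9:15 AM on Oct 5

Bangkok is 4:00 behind Miravel.
Shift by the zone difference: 1:15 PM − 4:00 = 9:15 AM on Oct 5 in Bangkok.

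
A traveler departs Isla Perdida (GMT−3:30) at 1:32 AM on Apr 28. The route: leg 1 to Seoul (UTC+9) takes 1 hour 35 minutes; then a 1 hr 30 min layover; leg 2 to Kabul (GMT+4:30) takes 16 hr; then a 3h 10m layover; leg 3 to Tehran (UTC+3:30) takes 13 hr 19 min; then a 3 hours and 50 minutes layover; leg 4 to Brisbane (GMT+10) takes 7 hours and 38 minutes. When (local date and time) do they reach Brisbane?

2:04 PM on Apr 30

Convert departure to UTC: 1:32 AM + 3:30 = 5:02 AM UTC on Apr 28.
Add 1 hour 35 minutes leg 1 → 6:37 AM UTC.
Add 1 hour 30 minutes layover in Seoul → 8:07 AM UTC.
Add 16 hours leg 2 → 12:07 AM UTC (Apr 29).
Add 3 hours 10 minutes layover in Kabul → 3:17 AM UTC.
Add 13 hours and 19 minutes leg 3 → 4:36 PM UTC.
Add 3 hours and 50 minutes layover in Tehran → 8:26 PM UTC.
Add 7 hours 38 minutes leg 4 → 4:04 AM UTC (Apr 30).
Brisbane is UTC+10:00, so local arrival = 4:04 AM + 10:00 = 2:04 PM on Apr 30.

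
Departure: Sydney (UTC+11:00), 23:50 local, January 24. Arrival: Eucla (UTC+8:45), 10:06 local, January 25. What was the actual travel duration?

12 hours 31 minutes

Eucla is 2:15 behind Sydney.
Clock-face elapsed time (ignoring zones) is 10 hours 16 minutes.
Actual elapsed = 10 hours 16 minutes + 2:15 = 12 hours 31 minutes.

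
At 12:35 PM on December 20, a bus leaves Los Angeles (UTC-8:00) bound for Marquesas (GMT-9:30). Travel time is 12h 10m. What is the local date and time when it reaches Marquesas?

Marquesas is 1:30 behind Los Angeles.
After 12 hours 10 minutes it is 12:45 AM (Dec 21) in Los Angeles.
Shift by the zone difference: 12:45 AM − 1:30 = 11:15 PM on Dec 20 in Marquesas.

11:15 PM on December 20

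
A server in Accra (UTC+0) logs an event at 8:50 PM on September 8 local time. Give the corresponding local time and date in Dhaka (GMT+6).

Accra is UTC+0 so that is 8:50 PM UTC.
Dhaka is UTC+6:00: 8:50 PM + 6:00 = 2:50 AM on Sep 9.

2:50 AM on Sep 9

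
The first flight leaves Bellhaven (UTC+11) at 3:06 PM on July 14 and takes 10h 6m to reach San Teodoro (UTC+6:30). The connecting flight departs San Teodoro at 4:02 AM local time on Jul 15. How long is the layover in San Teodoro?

7 hours 20 minutes

Convert departure to UTC: 3:06 PM − 11:00 = 4:06 AM UTC on Jul 14.
Add 10 hours 6 minutes flight time → 2:12 PM UTC.
San Teodoro is UTC+6:30, so local arrival = 2:12 PM + 6:30 = 8:42 PM on Jul 14.
Layover = 4:02 AM − 8:42 PM (+1 day) = 7 hours 20 minutes.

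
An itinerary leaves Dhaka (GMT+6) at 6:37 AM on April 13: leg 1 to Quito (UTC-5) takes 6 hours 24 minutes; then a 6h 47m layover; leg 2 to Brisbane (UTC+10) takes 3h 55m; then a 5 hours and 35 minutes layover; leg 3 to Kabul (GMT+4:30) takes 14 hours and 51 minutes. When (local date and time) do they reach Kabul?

Convert departure to UTC: 6:37 AM − 6:00 = 12:37 AM UTC on Apr 13.
Add 6 hours and 24 minutes leg 1 → 7:01 AM UTC.
Add 6 hours and 47 minutes layover in Quito → 1:48 PM UTC.
Add 3 hours 55 minutes leg 2 → 5:43 PM UTC.
Add 5 hours and 35 minutes layover in Brisbane → 11:18 PM UTC.
Add 14 hours 51 minutes leg 3 → 2:09 PM UTC (Apr 14).
Kabul is UTC+4:30, so local arrival = 2:09 PM + 4:30 = 6:39 PM on Apr 14.

6:39 PM on Apr 14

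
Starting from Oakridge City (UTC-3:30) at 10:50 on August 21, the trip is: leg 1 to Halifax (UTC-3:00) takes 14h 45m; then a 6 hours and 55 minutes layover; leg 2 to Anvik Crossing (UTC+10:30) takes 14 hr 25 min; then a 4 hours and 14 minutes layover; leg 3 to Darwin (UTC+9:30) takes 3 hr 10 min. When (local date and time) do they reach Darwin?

19:19 on August 23

Convert departure to UTC: 10:50 + 3:30 = 14:20 UTC on Aug 21.
Add 14 hours 45 minutes leg 1 → 05:05 UTC (Aug 22).
Add 6 hours 55 minutes layover in Halifax → 12:00 UTC.
Add 14 hours and 25 minutes leg 2 → 02:25 UTC (Aug 23).
Add 4 hours 14 minutes layover in Anvik Crossing → 06:39 UTC.
Add 3 hours 10 minutes leg 3 → 09:49 UTC.
Darwin is UTC+9:30, so local arrival = 09:49 + 9:30 = 19:19 on Aug 23.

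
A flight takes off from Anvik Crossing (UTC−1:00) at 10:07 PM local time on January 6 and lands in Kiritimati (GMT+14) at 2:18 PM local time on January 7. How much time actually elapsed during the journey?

1 hour 11 minutes

Departure in UTC: 10:07 PM + 1:00 = 11:07 PM on Jan 6.
Arrival in UTC: 2:18 PM − 14:00 = 12:18 AM on Jan 7.
Elapsed = 12:18 AM − 11:07 PM (+1 day) = 1 hour 11 minutes.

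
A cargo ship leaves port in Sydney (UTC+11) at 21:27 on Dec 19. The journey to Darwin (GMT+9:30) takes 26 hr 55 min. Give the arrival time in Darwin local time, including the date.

22:52 on Dec 20

Convert departure to UTC: 21:27 − 11:00 = 10:27 UTC on Dec 19.
Add 26 hours and 55 minutes travel time → 13:22 UTC (Dec 20).
Darwin is UTC+9:30, so local arrival = 13:22 + 9:30 = 22:52 on Dec 20.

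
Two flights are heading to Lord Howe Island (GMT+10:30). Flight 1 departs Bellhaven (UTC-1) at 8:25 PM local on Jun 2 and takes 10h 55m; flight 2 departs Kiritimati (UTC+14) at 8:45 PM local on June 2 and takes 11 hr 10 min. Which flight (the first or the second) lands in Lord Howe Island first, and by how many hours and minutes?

Flight 1 in UTC: 8:25 PM + 1:00 = 9:25 PM on Jun 2.
+10 hours and 55 minutes → arrive 8:20 AM UTC on Jun 3.
Flight 2 in UTC: 8:45 PM − 14:00 = 6:45 AM on Jun 2.
+11 hours and 10 minutes → arrive 5:55 PM UTC on Jun 2.
Flight 2 lands earlier by 14 hours 25 minutes.

the second, by 14 hours 25 minutes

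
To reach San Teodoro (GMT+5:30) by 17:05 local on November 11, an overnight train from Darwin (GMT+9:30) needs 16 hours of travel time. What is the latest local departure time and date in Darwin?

05:05 on Nov 11

Target arrival in UTC: 17:05 − 5:30 = 11:35 on Nov 11.
Subtract 16 hours → departure 19:35 UTC on Nov 10.
Darwin is UTC+9:30: 19:35 + 9:30 = 05:05 on Nov 11.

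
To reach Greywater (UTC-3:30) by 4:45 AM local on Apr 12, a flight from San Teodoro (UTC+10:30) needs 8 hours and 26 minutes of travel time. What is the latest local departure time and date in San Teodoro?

10:19 AM on April 12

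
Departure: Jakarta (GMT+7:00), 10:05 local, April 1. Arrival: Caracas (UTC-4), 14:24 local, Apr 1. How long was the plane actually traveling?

Departure in UTC: 10:05 − 7:00 = 03:05 on Apr 1.
Arrival in UTC: 14:24 + 4:00 = 18:24 on Apr 1.
Elapsed = 18:24 − 03:05 = 15 hours 19 minutes.

15 hours 19 minutes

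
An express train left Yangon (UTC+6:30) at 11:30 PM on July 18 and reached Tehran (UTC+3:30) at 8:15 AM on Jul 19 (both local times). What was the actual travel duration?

11 hours 45 minutes

Departure in UTC: 11:30 PM − 6:30 = 5:00 PM on Jul 18.
Arrival in UTC: 8:15 AM − 3:30 = 4:45 AM on Jul 19.
Elapsed = 4:45 AM − 5:00 PM (+1 day) = 11 hours 45 minutes.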